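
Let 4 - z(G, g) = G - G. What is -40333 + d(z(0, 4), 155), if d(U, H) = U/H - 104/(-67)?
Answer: -418841817/10385 ≈ -40331.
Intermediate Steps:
z(G, g) = 4 (z(G, g) = 4 - (G - G) = 4 - 1*0 = 4 + 0 = 4)
d(U, H) = 104/67 + U/H (d(U, H) = U/H - 104*(-1/67) = U/H + 104/67 = 104/67 + U/H)
-40333 + d(z(0, 4), 155) = -40333 + (104/67 + 4/155) = -40333 + 16388/10385 = -418841817/10385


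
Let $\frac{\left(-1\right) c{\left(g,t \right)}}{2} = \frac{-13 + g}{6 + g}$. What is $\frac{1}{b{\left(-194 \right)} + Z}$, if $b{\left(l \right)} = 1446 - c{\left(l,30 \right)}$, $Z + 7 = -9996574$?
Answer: $- \frac{94}{939542483} \approx -1.0005 \cdot 10^{-7}$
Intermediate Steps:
$Z = -9996581$ ($Z = -7 - 9996574 = -9996581$)
$c{\left(g,t \right)} = - \frac{2 \left(-13 + g\right)}{6 + g}$ ($c{\left(g,t \right)} = - 2 \frac{-13 + g}{6 + g} = - \frac{2 \left(-13 + g\right)}{6 + g}$)
$b{\left(l \right)} = 1446 - \frac{2 \left(13 - l\right)}{6 + l}$
$\frac{1}{b{\left(-194 \right)} + Z} = \frac{1}{\frac{2 \left(4325 + 724 \left(-194\right)\right)}{6 - 194} - 9996581} = \frac{1}{\frac{2 \left(4325 - 140456\right)}{-188} - 9996581} = \frac{1}{2 \left(- \frac{1}{188}\right) \left(-136131\right) - 9996581} = \frac{1}{\frac{136131}{94} - 9996581} = \frac{1}{- \frac{939542483}{94}} = - \frac{94}{939542483}$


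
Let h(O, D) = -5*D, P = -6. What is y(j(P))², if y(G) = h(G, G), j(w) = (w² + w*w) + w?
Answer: 108900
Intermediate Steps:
j(w) = w + 2*w² (j(w) = (w² + w²) + w = 2*w² + w = w + 2*w²)
y(G) = -5*G
y(j(P))² = (-(-30)*(1 + 2*(-6)))² = (-(-30)*(1 - 12))² = (-(-30)*(-11))² = (-5*66)² = (-330)² = 108900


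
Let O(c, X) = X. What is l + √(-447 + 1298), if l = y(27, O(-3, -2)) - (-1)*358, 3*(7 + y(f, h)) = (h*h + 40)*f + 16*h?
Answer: 2209/3 + √851 ≈ 765.50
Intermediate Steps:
y(f, h) = -7 + 16*h/3 + f*(40 + h²)/3 (y(f, h) = -7 + ((h*h + 40)*f + 16*h)/3 = -7 + ((h² + 40)*f + 16*h)/3 = -7 + ((40 + h²)*f + 16*h)/3 = -7 + (f*(40 + h²) + 16*h)/3 = -7 + (16*h + f*(40 + h²))/3 = -7 + (16*h/3 + f*(40 + h²)/3) = -7 + 16*h/3 + f*(40 + h²)/3)
l = 2209/3 (l = (-7 + (16/3)*(-2) + (40/3)*27 + (⅓)*27*(-2)²) - (-1)*358 = (-7 - 32/3 + 360 + (⅓)*27*4) - 1*(-358) = (-7 - 32/3 + 360 + 36) + 358 = 1135/3 + 358 = 2209/3 ≈ 736.33)
l + √(-447 + 1298) = 2209/3 + √(-447 + 1298) = 2209/3 + √851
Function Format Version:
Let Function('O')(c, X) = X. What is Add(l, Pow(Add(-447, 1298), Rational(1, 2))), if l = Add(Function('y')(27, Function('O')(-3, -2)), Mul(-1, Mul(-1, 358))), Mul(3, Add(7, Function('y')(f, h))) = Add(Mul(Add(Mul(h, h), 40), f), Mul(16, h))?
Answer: Add(Rational(2209, 3), Pow(851, Rational(1, 2))) ≈ 765.50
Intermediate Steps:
Function('y')(f, h) = Add(-7, Mul(Rational(16, 3), h), Mul(Rational(1, 3), f, Add(40, Pow(h, 2)))) (Function('y')(f, h) = Add(-7, Mul(Rational(1, 3), Add(Mul(Add(Mul(h, h), 40), f), Mul(16, h)))) = Add(-7, Mul(Rational(1, 3), Add(Mul(Add(Pow(h, 2), 40), f), Mul(16, h)))) = Add(-7, Mul(Rational(1, 3), Add(Mul(Add(40, Pow(h, 2)), f), Mul(16, h)))) = Add(-7, Mul(Rational(1, 3), Add(Mul(f, Add(40, Pow(h, 2))), Mul(16, h)))) = Add(-7, Mul(Rational(1, 3), Add(Mul(16, h), Mul(f, Add(40, Pow(h, 2)))))) = Add(-7, Add(Mul(Rational(16, 3), h), Mul(Rational(1, 3), f, Add(40, Pow(h, 2))))) = Add(-7, Mul(Rational(16, 3), h), Mul(Rational(1, 3), f, Add(40, Pow(h, 2)))))
l = Rational(2209, 3) (l = Add(Add(-7, Mul(Rational(16, 3), -2), Mul(Rational(40, 3), 27), Mul(Rational(1, 3), 27, Pow(-2, 2))), Mul(-1, Mul(-1, 358))) = Add(Add(-7, Rational(-32, 3), 360, Mul(Rational(1, 3), 27, 4)), Mul(-1, -358)) = Add(Add(-7, Rational(-32, 3), 360, 36), 358) = Add(Rational(1135, 3), 358) = Rational(2209, 3) ≈ 736.33)
Add(l, Pow(Add(-447, 1298), Rational(1, 2))) = Add(Rational(2209, 3), Pow(Add(-447, 1298), Rational(1, 2))) = Add(Rational(2209, 3), Pow(851, Rational(1, 2)))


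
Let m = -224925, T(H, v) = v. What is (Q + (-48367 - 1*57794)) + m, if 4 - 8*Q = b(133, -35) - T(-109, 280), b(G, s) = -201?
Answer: -2648203/8 ≈ -3.3103e+5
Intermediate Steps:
Q = 485/8 (Q = ½ - (-201 - 1*280)/8 = ½ - (-201 - 280)/8 = ½ - ⅛*(-481) = ½ + 481/8 = 485/8 ≈ 60.625)
(Q + (-48367 - 1*57794)) + m = (485/8 + (-48367 - 1*57794)) - 224925 = (485/8 + (-48367 - 57794)) - 224925 = (485/8 - 106161) - 224925 = -848803/8 - 224925 = -2648203/8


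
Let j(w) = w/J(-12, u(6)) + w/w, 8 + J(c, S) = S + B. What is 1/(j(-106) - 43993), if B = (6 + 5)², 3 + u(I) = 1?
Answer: -111/4883218 ≈ -2.2731e-5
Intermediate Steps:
u(I) = -2 (u(I) = -3 + 1 = -2)
B = 121 (B = 11² = 121)
J(c, S) = 113 + S (J(c, S) = -8 + (S + 121) = -8 + (121 + S) = 113 + S)
j(w) = 1 + w/111 (j(w) = w/(113 - 2) + w/w = w/111 + 1 = 1 + w/111)
1/(j(-106) - 43993) = 1/((1 + (1/111)*(-106)) - 43993) = 1/((1 - 106/111) - 43993) = 1/(5/111 - 43993) = 1/(-4883218/111) = -111/4883218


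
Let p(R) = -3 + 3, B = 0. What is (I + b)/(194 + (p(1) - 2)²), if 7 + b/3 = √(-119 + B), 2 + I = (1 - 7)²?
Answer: 13/198 + I*√119/66 ≈ 0.065657 + 0.16528*I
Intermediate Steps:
I = 34 (I = -2 + (1 - 7)² = -2 + (-6)² = -2 + 36 = 34)
b = -21 + 3*I*√119 (b = -21 + 3*√(-119 + 0) = -21 + 3*√(-119) = -21 + 3*(I*√119) = -21 + 3*I*√119 ≈ -21.0 + 32.726*I)
p(R) = 0
(I + b)/(194 + (p(1) - 2)²) = (34 + (-21 + 3*I*√119))/(194 + (0 - 2)²) = (13 + 3*I*√119)/(194 + (-2)²) = (13 + 3*I*√119)/(194 + 4) = (13 + 3*I*√119)/198 = (13 + 3*I*√119)*(1/198) = 13/198 + I*√119/66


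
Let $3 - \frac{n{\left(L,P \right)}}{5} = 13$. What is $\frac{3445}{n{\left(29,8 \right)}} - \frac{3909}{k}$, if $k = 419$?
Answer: $- \frac{327781}{4190} \approx -78.229$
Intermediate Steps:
$n{\left(L,P \right)} = -50$ ($n{\left(L,P \right)} = 15 - 65 = -50$)
$\frac{3445}{n{\left(29,8 \right)}} - \frac{3909}{k} = \frac{3445}{-50} - \frac{3909}{419} = 3445 \left(- \frac{1}{50}\right) - \frac{3909}{419} = - \frac{689}{10} - \frac{3909}{419} = - \frac{327781}{4190}$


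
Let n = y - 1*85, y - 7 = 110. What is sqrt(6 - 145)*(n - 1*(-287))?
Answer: 319*I*sqrt(139) ≈ 3761.0*I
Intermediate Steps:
y = 117 (y = 7 + 110 = 117)
n = 32 (n = 117 - 1*85 = 117 - 85 = 32)
sqrt(6 - 145)*(n - 1*(-287)) = sqrt(6 - 145)*(32 - 1*(-287)) = sqrt(-139)*(32 + 287) = (I*sqrt(139))*319 = 319*I*sqrt(139)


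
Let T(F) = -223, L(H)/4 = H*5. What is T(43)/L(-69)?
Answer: 223/1380 ≈ 0.16159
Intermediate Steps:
L(H) = 20*H (L(H) = 4*(H*5) = 4*(5*H) = 20*H)
T(43)/L(-69) = -223/(20*(-69)) = -223/(-1380) = -223*(-1/1380) = 223/1380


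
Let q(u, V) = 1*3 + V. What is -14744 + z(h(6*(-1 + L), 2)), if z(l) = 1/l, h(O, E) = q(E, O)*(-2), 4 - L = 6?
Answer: -442319/30 ≈ -14744.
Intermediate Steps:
L = -2 (L = 4 - 1*6 = 4 - 6 = -2)
q(u, V) = 3 + V
h(O, E) = -6 - 2*O (h(O, E) = (3 + O)*(-2) = -6 - 2*O)
-14744 + z(h(6*(-1 + L), 2)) = -14744 + 1/(-6 - 12*(-1 - 2)) = -14744 + 1/(-6 - 12*(-3)) = -14744 + 1/(-6 - 2*(-18)) = -14744 + 1/(-6 + 36) = -14744 + 1/30 = -442319/30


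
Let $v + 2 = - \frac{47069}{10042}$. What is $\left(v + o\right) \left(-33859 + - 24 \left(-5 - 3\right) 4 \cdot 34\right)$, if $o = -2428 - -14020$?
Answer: $- \frac{901283741117}{10042} \approx -8.9751 \cdot 10^{7}$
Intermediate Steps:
$o = 11592$ ($o = -2428 + 14020 = 11592$)
$v = - \frac{67153}{10042}$ ($v = -2 - \frac{47069}{10042} = - \frac{67153}{10042} \approx -6.6872$)
$\left(v + o\right) \left(-33859 + - 24 \left(-5 - 3\right) 4 \cdot 34\right) = \left(- \frac{67153}{10042} + 11592\right) \left(-33859 + - 24 \left(-5 - 3\right) 4 \cdot 34\right) = \frac{116339711 \left(-33859 + - 24 \left(\left(-8\right) 4\right) 34\right)}{10042} = \frac{116339711 \left(-33859 + \left(-24\right) \left(-32\right) 34\right)}{10042} = \frac{116339711 \left(-33859 + 768 \cdot 34\right)}{10042} = \frac{116339711 \left(-33859 + 26112\right)}{10042} = \frac{116339711}{10042} \left(-7747\right) = - \frac{901283741117}{10042}$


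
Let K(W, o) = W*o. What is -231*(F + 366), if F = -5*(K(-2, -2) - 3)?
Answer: -83391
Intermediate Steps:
F = -5 (F = -5*(-2*(-2) - 3) = -5*(4 - 3) = -5*1 = -5)
-231*(F + 366) = -231*(-5 + 366) = -231*361 = -83391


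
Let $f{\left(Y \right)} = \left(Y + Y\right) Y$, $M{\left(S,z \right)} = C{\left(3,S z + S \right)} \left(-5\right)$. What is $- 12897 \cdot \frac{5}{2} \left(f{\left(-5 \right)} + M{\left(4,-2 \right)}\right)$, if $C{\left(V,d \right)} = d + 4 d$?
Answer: $-4836375$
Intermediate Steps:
$C{\left(V,d \right)} = 5 d$
$M{\left(S,z \right)} = - 25 S - 25 S z$ ($M{\left(S,z \right)} = 5 \left(S z + S\right) \left(-5\right) = 5 \left(S + S z\right) \left(-5\right) = \left(5 S + 5 S z\right) \left(-5\right) = - 25 S - 25 S z$)
$f{\left(Y \right)} = 2 Y^{2}$ ($f{\left(Y \right)} = 2 Y Y = 2 Y^{2}$)
$- 12897 \cdot \frac{5}{2} \left(f{\left(-5 \right)} + M{\left(4,-2 \right)}\right) = - 12897 \cdot \frac{5}{2} \left(2 \left(-5\right)^{2} - 100 \left(1 - 2\right)\right) = - 12897 \cdot 5 \cdot \frac{1}{2} \left(2 \cdot 25 - 100 \left(-1\right)\right) = - 12897 \frac{5 \left(50 + 100\right)}{2} = - 12897 \cdot \frac{5}{2} \cdot 150 = \left(-12897\right) 375 = -4836375$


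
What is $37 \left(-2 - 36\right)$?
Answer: $-1406$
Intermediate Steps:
$37 \left(-2 - 36\right) = 37 \left(-38\right) = -1406$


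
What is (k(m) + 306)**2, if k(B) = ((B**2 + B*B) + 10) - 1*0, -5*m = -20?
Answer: 121104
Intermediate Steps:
m = 4 (m = -1/5*(-20) = 4)
k(B) = 10 + 2*B**2 (k(B) = ((B**2 + B**2) + 10) + 0 = (2*B**2 + 10) + 0 = (10 + 2*B**2) + 0 = 10 + 2*B**2)
(k(m) + 306)**2 = ((10 + 2*4**2) + 306)**2 = ((10 + 2*16) + 306)**2 = ((10 + 32) + 306)**2 = (42 + 306)**2 = 348**2 = 121104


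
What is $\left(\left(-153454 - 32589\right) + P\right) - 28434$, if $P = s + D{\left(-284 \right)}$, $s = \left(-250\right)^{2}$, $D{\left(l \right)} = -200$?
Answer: $-152177$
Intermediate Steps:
$s = 62500$
$P = 62300$ ($P = 62500 - 200 = 62300$)
$\left(\left(-153454 - 32589\right) + P\right) - 28434 = \left(\left(-153454 - 32589\right) + 62300\right) - 28434 = \left(-186043 + 62300\right) - 28434 = -123743 - 28434 = -152177$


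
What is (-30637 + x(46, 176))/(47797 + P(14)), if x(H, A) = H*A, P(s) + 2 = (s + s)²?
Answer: -22541/48579 ≈ -0.46401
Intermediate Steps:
P(s) = -2 + 4*s² (P(s) = -2 + (s + s)² = -2 + (2*s)² = -2 + 4*s²)
x(H, A) = A*H
(-30637 + x(46, 176))/(47797 + P(14)) = (-30637 + 176*46)/(47797 + (-2 + 4*14²)) = (-30637 + 8096)/(47797 + (-2 + 4*196)) = -22541/(47797 + (-2 + 784)) = -22541/(47797 + 782) = -22541/48579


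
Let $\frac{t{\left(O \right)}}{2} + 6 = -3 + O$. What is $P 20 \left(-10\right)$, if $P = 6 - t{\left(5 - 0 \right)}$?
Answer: $-2800$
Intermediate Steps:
$t{\left(O \right)} = -18 + 2 O$ ($t{\left(O \right)} = -12 + 2 \left(-3 + O\right) = -12 + \left(-6 + 2 O\right) = -18 + 2 O$)
$P = 14$ ($P = 6 - \left(-18 + 2 \left(5 - 0\right)\right) = 6 - \left(-18 + 2 \left(5 + 0\right)\right) = 6 - \left(-18 + 2 \cdot 5\right) = 6 - \left(-18 + 10\right) = 6 - -8 = 6 + 8 = 14$)
$P 20 \left(-10\right) = 14 \cdot 20 \left(-10\right) = 280 \left(-10\right) = -2800$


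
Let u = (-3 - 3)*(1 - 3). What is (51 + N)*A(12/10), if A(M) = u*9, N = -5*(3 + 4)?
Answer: 1728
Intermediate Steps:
u = 12 (u = -6*(-2) = 12)
N = -35 (N = -5*7 = -35)
A(M) = 108 (A(M) = 12*9 = 108)
(51 + N)*A(12/10) = (51 - 35)*108 = 16*108 = 1728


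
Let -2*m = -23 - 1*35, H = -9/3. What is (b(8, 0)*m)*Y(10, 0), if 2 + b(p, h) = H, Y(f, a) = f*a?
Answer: 0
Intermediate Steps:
Y(f, a) = a*f
H = -3 (H = -9*1/3 = -3)
b(p, h) = -5 (b(p, h) = -2 - 3 = -5)
m = 29 (m = -(-23 - 1*35)/2 = -(-23 - 35)/2 = -1/2*(-58) = 29)
(b(8, 0)*m)*Y(10, 0) = (-5*29)*(0*10) = -145*0 = 0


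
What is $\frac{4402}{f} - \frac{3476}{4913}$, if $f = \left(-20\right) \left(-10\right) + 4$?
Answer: $\frac{615233}{29478} \approx 20.871$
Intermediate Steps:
$f = 204$ ($f = 200 + 4 = 204$)
$\frac{4402}{f} - \frac{3476}{4913} = \frac{4402}{204} - \frac{3476}{4913} = 4402 \cdot \frac{1}{204} - \frac{3476}{4913} = \frac{2201}{102} - \frac{3476}{4913} = \frac{615233}{29478}$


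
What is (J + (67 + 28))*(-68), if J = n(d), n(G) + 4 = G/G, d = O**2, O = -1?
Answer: -6256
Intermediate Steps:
d = 1 (d = (-1)**2 = 1)
n(G) = -3 (n(G) = -4 + G/G = -4 + 1 = -3)
J = -3
(J + (67 + 28))*(-68) = (-3 + (67 + 28))*(-68) = (-3 + 95)*(-68) = 92*(-68) = -6256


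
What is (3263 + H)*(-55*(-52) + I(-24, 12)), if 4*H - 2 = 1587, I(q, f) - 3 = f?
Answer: 42092875/4 ≈ 1.0523e+7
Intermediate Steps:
I(q, f) = 3 + f
H = 1589/4 (H = ½ + (¼)*1587 = ½ + 1587/4 = 1589/4 ≈ 397.25)
(3263 + H)*(-55*(-52) + I(-24, 12)) = (3263 + 1589/4)*(-55*(-52) + (3 + 12)) = 14641*(2860 + 15)/4 = (14641/4)*2875 = 42092875/4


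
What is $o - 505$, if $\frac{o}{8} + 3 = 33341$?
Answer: $266199$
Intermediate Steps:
$o = 266704$ ($o = -24 + 8 \cdot 33341 = -24 + 266728 = 266704$)
$o - 505 = 266704 - 505 = 266199$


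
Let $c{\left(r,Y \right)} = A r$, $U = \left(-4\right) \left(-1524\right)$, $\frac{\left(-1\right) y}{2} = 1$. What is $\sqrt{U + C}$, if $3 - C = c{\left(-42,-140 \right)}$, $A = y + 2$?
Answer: $\sqrt{6099} \approx 78.096$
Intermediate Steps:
$y = -2$ ($y = \left(-2\right) 1 = -2$)
$U = 6096$
$A = 0$ ($A = -2 + 2 = 0$)
$c{\left(r,Y \right)} = 0$ ($c{\left(r,Y \right)} = 0 r = 0$)
$C = 3$ ($C = 3 - 0 = 3 + 0 = 3$)
$\sqrt{U + C} = \sqrt{6096 + 3} = \sqrt{6099}$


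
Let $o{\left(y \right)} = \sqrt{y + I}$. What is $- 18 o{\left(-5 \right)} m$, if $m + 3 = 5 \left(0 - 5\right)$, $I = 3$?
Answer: $504 i \sqrt{2} \approx 712.76 i$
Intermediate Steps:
$o{\left(y \right)} = \sqrt{3 + y}$ ($o{\left(y \right)} = \sqrt{y + 3} = \sqrt{3 + y}$)
$m = -28$ ($m = -3 + 5 \left(0 - 5\right) = -3 + 5 \left(-5\right) = -3 - 25 = -28$)
$- 18 o{\left(-5 \right)} m = - 18 \sqrt{3 - 5} \left(-28\right) = - 18 \sqrt{-2} \left(-28\right) = - 18 i \sqrt{2} \left(-28\right) = 504 i \sqrt{2}$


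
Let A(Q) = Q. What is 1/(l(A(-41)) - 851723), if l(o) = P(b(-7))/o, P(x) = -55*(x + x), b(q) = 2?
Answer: -41/34920423 ≈ -1.1741e-6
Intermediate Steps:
P(x) = -110*x
l(o) = -220/o (l(o) = (-110*2)/o = -220/o)
1/(l(A(-41)) - 851723) = 1/(-220/(-41) - 851723) = 1/(-220*(-1/41) - 851723) = 1/(220/41 - 851723) = 1/(-34920423/41) = -41/34920423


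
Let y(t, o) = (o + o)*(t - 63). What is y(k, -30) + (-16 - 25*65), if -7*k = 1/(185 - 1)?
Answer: 688773/322 ≈ 2139.0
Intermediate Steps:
k = -1/1288 (k = -1/(7*(185 - 1)) = -⅐/184 = -⅐*1/184 = -1/1288 ≈ -0.00077640)
y(t, o) = 2*o*(-63 + t) (y(t, o) = (2*o)*(-63 + t) = 2*o*(-63 + t))
y(k, -30) + (-16 - 25*65) = 2*(-30)*(-63 - 1/1288) + (-16 - 25*65) = 2*(-30)*(-81145/1288) + (-16 - 1625) = 1217175/322 - 1641 = 688773/322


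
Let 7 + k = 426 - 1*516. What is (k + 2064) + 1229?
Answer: 3196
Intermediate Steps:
k = -97 (k = -7 + (426 - 1*516) = -7 + (426 - 516) = -7 - 90 = -97)
(k + 2064) + 1229 = (-97 + 2064) + 1229 = 1967 + 1229 = 3196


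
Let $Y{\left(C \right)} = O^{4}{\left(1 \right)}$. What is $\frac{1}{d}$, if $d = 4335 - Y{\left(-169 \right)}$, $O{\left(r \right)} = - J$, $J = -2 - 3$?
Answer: $\frac{1}{3710} \approx 0.00026954$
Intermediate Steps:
$J = -5$
$O{\left(r \right)} = 5$ ($O{\left(r \right)} = \left(-1\right) \left(-5\right) = 5$)
$Y{\left(C \right)} = 625$ ($Y{\left(C \right)} = 5^{4} = 625$)
$d = 3710$ ($d = 4335 - 625 = 3710$)
$\frac{1}{d} = \frac{1}{3710}$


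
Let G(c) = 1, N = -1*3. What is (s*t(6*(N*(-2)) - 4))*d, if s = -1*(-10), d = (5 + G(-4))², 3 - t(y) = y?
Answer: -10440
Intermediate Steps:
N = -3
t(y) = 3 - y
d = 36 (d = (5 + 1)² = 6² = 36)
s = 10
(s*t(6*(N*(-2)) - 4))*d = (10*(3 - (6*(-3*(-2)) - 4)))*36 = (10*(3 - (6*6 - 4)))*36 = (10*(3 - (36 - 4)))*36 = (10*(3 - 1*32))*36 = (10*(3 - 32))*36 = (10*(-29))*36 = -290*36 = -10440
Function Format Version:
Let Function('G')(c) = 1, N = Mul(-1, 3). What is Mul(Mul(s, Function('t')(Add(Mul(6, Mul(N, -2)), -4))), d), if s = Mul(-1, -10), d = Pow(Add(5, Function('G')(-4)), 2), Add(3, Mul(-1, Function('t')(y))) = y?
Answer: -10440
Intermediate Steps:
N = -3
Function('t')(y) = Add(3, Mul(-1, y))
d = 36 (d = Pow(Add(5, 1), 2) = Pow(6, 2) = 36)
s = 10
Mul(Mul(s, Function('t')(Add(Mul(6, Mul(N, -2)), -4))), d) = Mul(Mul(10, Add(3, Mul(-1, Add(Mul(6, Mul(-3, -2)), -4)))), 36) = Mul(Mul(10, Add(3, Mul(-1, Add(Mul(6, 6), -4)))), 36) = Mul(Mul(10, Add(3, Mul(-1, Add(36, -4)))), 36) = Mul(Mul(10, Add(3, Mul(-1, 32))), 36) = Mul(Mul(10, Add(3, -32)), 36) = Mul(Mul(10, -29), 36) = Mul(-290, 36) = -10440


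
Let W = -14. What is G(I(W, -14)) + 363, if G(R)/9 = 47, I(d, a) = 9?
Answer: 786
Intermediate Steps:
G(R) = 423 (G(R) = 9*47 = 423)
G(I(W, -14)) + 363 = 423 + 363 = 786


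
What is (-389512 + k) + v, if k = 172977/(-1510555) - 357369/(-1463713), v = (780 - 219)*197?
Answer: -616862956677685231/2211018990715 ≈ -2.7900e+5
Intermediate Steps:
v = 110517 (v = 561*197 = 110517)
k = 286636846194/2211018990715 (k = 172977*(-1/1510555) - 357369*(-1/1463713) = -172977/1510555 + 357369/1463713 = 286636846194/2211018990715 ≈ 0.12964)
(-389512 + k) + v = (-389512 + 286636846194/2211018990715) + 110517 = -861218142474534886/2211018990715 + 110517 = -616862956677685231/2211018990715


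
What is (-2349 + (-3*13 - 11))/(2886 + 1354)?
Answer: -2399/4240 ≈ -0.56580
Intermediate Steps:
(-2349 + (-3*13 - 11))/(2886 + 1354) = (-2349 + (-39 - 11))/4240 = (-2349 - 50)*(1/4240) = -2399*1/4240 = -2399/4240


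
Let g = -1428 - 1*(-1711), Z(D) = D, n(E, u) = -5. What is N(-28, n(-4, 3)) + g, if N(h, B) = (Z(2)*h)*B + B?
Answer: 558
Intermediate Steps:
g = 283 (g = -1428 + 1711 = 283)
N(h, B) = B + 2*B*h (N(h, B) = (2*h)*B + B = 2*B*h + B = B + 2*B*h)
N(-28, n(-4, 3)) + g = -5*(1 + 2*(-28)) + 283 = -5*(1 - 56) + 283 = -5*(-55) + 283 = 275 + 283 = 558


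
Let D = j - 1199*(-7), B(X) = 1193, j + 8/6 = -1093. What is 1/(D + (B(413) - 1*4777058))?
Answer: -3/14305699 ≈ -2.0971e-7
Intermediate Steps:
j = -3283/3 (j = -4/3 - 1093 = -3283/3 ≈ -1094.3)
D = 21896/3 (D = -3283/3 - 1199*(-7) = -3283/3 + 8393 = 21896/3 ≈ 7298.7)
1/(D + (B(413) - 1*4777058)) = 1/(21896/3 + (1193 - 1*4777058)) = 1/(21896/3 + (1193 - 4777058)) = 1/(21896/3 - 4775865) = 1/(-14305699/3) = -3/14305699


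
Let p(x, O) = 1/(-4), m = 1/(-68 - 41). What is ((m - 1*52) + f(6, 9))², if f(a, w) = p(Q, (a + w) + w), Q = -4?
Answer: 519156225/190096 ≈ 2731.0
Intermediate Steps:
m = -1/109 (m = 1/(-109) = -1/109 ≈ -0.0091743)
p(x, O) = -¼
f(a, w) = -¼
((m - 1*52) + f(6, 9))² = ((-1/109 - 1*52) - ¼)² = ((-1/109 - 52) - ¼)² = (-5669/109 - ¼)² = (-22785/436)² = 519156225/190096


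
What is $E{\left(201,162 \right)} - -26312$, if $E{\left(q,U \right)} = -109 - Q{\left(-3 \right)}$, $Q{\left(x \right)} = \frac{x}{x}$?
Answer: $26202$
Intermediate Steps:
$Q{\left(x \right)} = 1$
$E{\left(q,U \right)} = -110$ ($E{\left(q,U \right)} = -109 - 1 = -110$)
$E{\left(201,162 \right)} - -26312 = -110 - -26312 = -110 + 26312 = 26202$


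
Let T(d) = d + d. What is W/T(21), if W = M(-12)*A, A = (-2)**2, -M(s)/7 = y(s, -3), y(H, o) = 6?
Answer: -4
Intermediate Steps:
M(s) = -42 (M(s) = -7*6 = -42)
T(d) = 2*d
A = 4
W = -168 (W = -42*4 = -168)
W/T(21) = -168/(2*21) = -168/42 = -168*1/42 = -4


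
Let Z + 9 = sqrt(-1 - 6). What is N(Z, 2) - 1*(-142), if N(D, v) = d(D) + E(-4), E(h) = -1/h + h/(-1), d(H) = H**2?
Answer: 881/4 - 18*I*sqrt(7) ≈ 220.25 - 47.624*I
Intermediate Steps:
Z = -9 + I*sqrt(7) (Z = -9 + sqrt(-1 - 6) = -9 + sqrt(-7) = -9 + I*sqrt(7) ≈ -9.0 + 2.6458*I)
E(h) = -h - 1/h (E(h) = -1/h + h*(-1) = -1/h - h = -h - 1/h)
N(D, v) = 17/4 + D**2 (N(D, v) = D**2 + (-1*(-4) - 1/(-4)) = D**2 + (4 - 1*(-1/4)) = D**2 + (4 + 1/4) = D**2 + 17/4 = 17/4 + D**2)
N(Z, 2) - 1*(-142) = (17/4 + (-9 + I*sqrt(7))**2) - 1*(-142) = (17/4 + (-9 + I*sqrt(7))**2) + 142 = 585/4 + (-9 + I*sqrt(7))**2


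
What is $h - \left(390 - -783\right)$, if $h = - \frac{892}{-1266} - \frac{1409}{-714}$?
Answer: $- \frac{176313695}{150654} \approx -1170.3$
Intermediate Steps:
$h = \frac{403447}{150654}$ ($h = \left(-892\right) \left(- \frac{1}{1266}\right) - - \frac{1409}{714} = \frac{446}{633} + \frac{1409}{714} = \frac{403447}{150654} \approx 2.678$)
$h - \left(390 - -783\right) = \frac{403447}{150654} - \left(390 - -783\right) = \frac{403447}{150654} - \left(390 + 783\right) = \frac{403447}{150654} - 1173 = - \frac{176313695}{150654}$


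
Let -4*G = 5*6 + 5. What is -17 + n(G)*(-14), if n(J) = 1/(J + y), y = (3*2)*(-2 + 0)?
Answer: -1355/83 ≈ -16.325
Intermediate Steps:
G = -35/4 (G = -(5*6 + 5)/4 = -(30 + 5)/4 = -1/4*35 = -35/4 ≈ -8.7500)
y = -12 (y = 6*(-2) = -12)
n(J) = 1/(-12 + J) (n(J) = 1/(J - 12) = 1/(-12 + J))
-17 + n(G)*(-14) = -17 - 14/(-12 - 35/4) = -17 - 14/(-83/4) = -17 - 4/83*(-14) = -17 + 56/83 = -1355/83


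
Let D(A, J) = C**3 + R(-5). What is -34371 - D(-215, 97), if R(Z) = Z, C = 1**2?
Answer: -34367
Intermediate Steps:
C = 1
D(A, J) = -4 (D(A, J) = 1**3 - 5 = 1 - 5 = -4)
-34371 - D(-215, 97) = -34371 - 1*(-4) = -34371 + 4 = -34367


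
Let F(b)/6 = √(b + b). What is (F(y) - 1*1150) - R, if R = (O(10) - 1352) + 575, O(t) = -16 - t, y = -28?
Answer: -347 + 12*I*√14 ≈ -347.0 + 44.9*I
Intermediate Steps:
F(b) = 6*√2*√b (F(b) = 6*√(b + b) = 6*√(2*b) = 6*(√2*√b) = 6*√2*√b)
R = -803 (R = ((-16 - 1*10) - 1352) + 575 = ((-16 - 10) - 1352) + 575 = (-26 - 1352) + 575 = -1378 + 575 = -803)
(F(y) - 1*1150) - R = (6*√2*√(-28) - 1*1150) - 1*(-803) = (6*√2*(2*I*√7) - 1150) + 803 = (12*I*√14 - 1150) + 803 = (-1150 + 12*I*√14) + 803 = -347 + 12*I*√14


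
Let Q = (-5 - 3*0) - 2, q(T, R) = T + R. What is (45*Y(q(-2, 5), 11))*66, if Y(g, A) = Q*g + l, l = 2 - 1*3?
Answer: -65340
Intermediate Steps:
q(T, R) = R + T
l = -1 (l = 2 - 3 = -1)
Q = -7 (Q = (-5 + 0) - 2 = -5 - 2 = -7)
Y(g, A) = -1 - 7*g (Y(g, A) = -7*g - 1 = -1 - 7*g)
(45*Y(q(-2, 5), 11))*66 = (45*(-1 - 7*(5 - 2)))*66 = (45*(-1 - 7*3))*66 = (45*(-1 - 21))*66 = (45*(-22))*66 = -990*66 = -65340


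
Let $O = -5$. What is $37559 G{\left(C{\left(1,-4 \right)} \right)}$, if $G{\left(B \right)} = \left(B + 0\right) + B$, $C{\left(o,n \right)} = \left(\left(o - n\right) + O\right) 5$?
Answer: $0$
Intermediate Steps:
$C{\left(o,n \right)} = -25 - 5 n + 5 o$ ($C{\left(o,n \right)} = \left(\left(o - n\right) - 5\right) 5 = \left(-5 + o - n\right) 5 = -25 - 5 n + 5 o$)
$G{\left(B \right)} = 2 B$ ($G{\left(B \right)} = B + B = 2 B$)
$37559 G{\left(C{\left(1,-4 \right)} \right)} = 37559 \cdot 2 \left(-25 - -20 + 5 \cdot 1\right) = 37559 \cdot 2 \left(-25 + 20 + 5\right) = 37559 \cdot 2 \cdot 0 = 37559 \cdot 0 = 0$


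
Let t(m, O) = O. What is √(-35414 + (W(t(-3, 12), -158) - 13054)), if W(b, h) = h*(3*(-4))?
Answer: 2*I*√11643 ≈ 215.81*I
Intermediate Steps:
W(b, h) = -12*h (W(b, h) = h*(-12) = -12*h)
√(-35414 + (W(t(-3, 12), -158) - 13054)) = √(-35414 + (-12*(-158) - 13054)) = √(-35414 + (1896 - 13054)) = √(-35414 - 11158) = √(-46572) = 2*I*√11643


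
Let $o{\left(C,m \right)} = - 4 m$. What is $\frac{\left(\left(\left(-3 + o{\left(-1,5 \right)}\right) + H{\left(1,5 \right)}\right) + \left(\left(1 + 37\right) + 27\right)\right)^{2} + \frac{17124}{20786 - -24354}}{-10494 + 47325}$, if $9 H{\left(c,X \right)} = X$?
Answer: $\frac{1655732126}{33666664635} \approx 0.04918$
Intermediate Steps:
$H{\left(c,X \right)} = \frac{X}{9}$
$\frac{\left(\left(\left(-3 + o{\left(-1,5 \right)}\right) + H{\left(1,5 \right)}\right) + \left(\left(1 + 37\right) + 27\right)\right)^{2} + \frac{17124}{20786 - -24354}}{-10494 + 47325} = \frac{\left(\left(\left(-3 - 20\right) + \frac{1}{9} \cdot 5\right) + \left(\left(1 + 37\right) + 27\right)\right)^{2} + \frac{17124}{20786 - -24354}}{-10494 + 47325} = \frac{\left(\left(\left(-3 - 20\right) + \frac{5}{9}\right) + \left(38 + 27\right)\right)^{2} + \frac{17124}{20786 + 24354}}{36831} = \left(\left(\left(-23 + \frac{5}{9}\right) + 65\right)^{2} + \frac{17124}{45140}\right) \frac{1}{36831} = \left(\left(- \frac{202}{9} + 65\right)^{2} + 17124 \cdot \frac{1}{45140}\right) \frac{1}{36831} = \left(\left(\frac{383}{9}\right)^{2} + \frac{4281}{11285}\right) \frac{1}{36831} = \left(\frac{146689}{81} + \frac{4281}{11285}\right) \frac{1}{36831} = \frac{1655732126}{914085} \cdot \frac{1}{36831} = \frac{1655732126}{33666664635}$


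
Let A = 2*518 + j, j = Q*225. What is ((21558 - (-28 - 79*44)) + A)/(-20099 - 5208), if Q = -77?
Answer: -8773/25307 ≈ -0.34666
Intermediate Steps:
j = -17325 (j = -77*225 = -17325)
A = -16289 (A = 2*518 - 17325 = 1036 - 17325 = -16289)
((21558 - (-28 - 79*44)) + A)/(-20099 - 5208) = ((21558 - (-28 - 79*44)) - 16289)/(-20099 - 5208) = ((21558 - (-28 - 3476)) - 16289)/(-25307) = ((21558 - 1*(-3504)) - 16289)*(-1/25307) = ((21558 + 3504) - 16289)*(-1/25307) = (25062 - 16289)*(-1/25307) = 8773*(-1/25307) = -8773/25307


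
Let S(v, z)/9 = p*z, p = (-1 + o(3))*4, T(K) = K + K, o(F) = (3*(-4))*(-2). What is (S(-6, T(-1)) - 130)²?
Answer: 3189796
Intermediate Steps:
o(F) = 24 (o(F) = -12*(-2) = 24)
T(K) = 2*K
p = 92 (p = (-1 + 24)*4 = 23*4 = 92)
S(v, z) = 828*z (S(v, z) = 9*(92*z) = 828*z)
(S(-6, T(-1)) - 130)² = (828*(2*(-1)) - 130)² = (828*(-2) - 130)² = (-1656 - 130)² = (-1786)² = 3189796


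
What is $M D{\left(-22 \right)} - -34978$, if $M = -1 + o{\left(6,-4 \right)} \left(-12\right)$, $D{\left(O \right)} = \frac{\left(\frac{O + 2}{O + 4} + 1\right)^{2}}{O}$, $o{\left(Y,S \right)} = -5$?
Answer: $\frac{62309497}{1782} \approx 34966.0$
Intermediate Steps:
$D{\left(O \right)} = \frac{\left(1 + \frac{2 + O}{4 + O}\right)^{2}}{O}$ ($D{\left(O \right)} = \frac{\left(\frac{2 + O}{4 + O} + 1\right)^{2}}{O} = \frac{\left(1 + \frac{2 + O}{4 + O}\right)^{2}}{O}$)
$M = 59$ ($M = -1 - -60 = -1 + 60 = 59$)
$M D{\left(-22 \right)} - -34978 = 59 \frac{4 \left(3 - 22\right)^{2}}{\left(-22\right) \left(4 - 22\right)^{2}} - -34978 = 59 \cdot 4 \left(- \frac{1}{22}\right) \left(-19\right)^{2} \cdot \frac{1}{324} + 34978 = 59 \cdot 4 \left(- \frac{1}{22}\right) 361 \cdot \frac{1}{324} + 34978 = 59 \left(- \frac{361}{1782}\right) + 34978 = - \frac{21299}{1782} + 34978 = \frac{62309497}{1782}$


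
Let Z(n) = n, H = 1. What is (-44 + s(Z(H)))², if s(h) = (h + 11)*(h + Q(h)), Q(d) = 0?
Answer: 1024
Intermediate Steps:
s(h) = h*(11 + h) (s(h) = (h + 11)*(h + 0) = (11 + h)*h = h*(11 + h))
(-44 + s(Z(H)))² = (-44 + 1*(11 + 1))² = (-44 + 1*12)² = (-44 + 12)² = (-32)² = 1024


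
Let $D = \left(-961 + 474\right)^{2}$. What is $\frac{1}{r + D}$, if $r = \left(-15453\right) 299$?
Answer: $- \frac{1}{4383278} \approx -2.2814 \cdot 10^{-7}$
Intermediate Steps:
$D = 237169$ ($D = \left(-487\right)^{2} = 237169$)
$r = -4620447$
$\frac{1}{r + D} = \frac{1}{-4620447 + 237169} = \frac{1}{-4383278} = - \frac{1}{4383278}$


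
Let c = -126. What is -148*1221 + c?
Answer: -180834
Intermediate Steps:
-148*1221 + c = -148*1221 - 126 = -180708 - 126 = -180834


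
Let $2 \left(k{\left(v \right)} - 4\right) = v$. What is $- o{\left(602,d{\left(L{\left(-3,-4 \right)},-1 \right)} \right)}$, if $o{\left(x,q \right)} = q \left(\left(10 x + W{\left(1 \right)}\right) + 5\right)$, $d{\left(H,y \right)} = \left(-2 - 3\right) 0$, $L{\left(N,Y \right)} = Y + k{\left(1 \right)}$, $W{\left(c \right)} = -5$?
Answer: $0$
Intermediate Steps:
$k{\left(v \right)} = 4 + \frac{v}{2}$
$L{\left(N,Y \right)} = \frac{9}{2} + Y$ ($L{\left(N,Y \right)} = Y + \left(4 + \frac{1}{2} \cdot 1\right) = Y + \left(4 + \frac{1}{2}\right) = Y + \frac{9}{2} = \frac{9}{2} + Y$)
$d{\left(H,y \right)} = 0$ ($d{\left(H,y \right)} = \left(-5\right) 0 = 0$)
$o{\left(x,q \right)} = 10 q x$ ($o{\left(x,q \right)} = q \left(\left(10 x - 5\right) + 5\right) = q \left(\left(-5 + 10 x\right) + 5\right) = q 10 x = 10 q x$)
$- o{\left(602,d{\left(L{\left(-3,-4 \right)},-1 \right)} \right)} = - 10 \cdot 0 \cdot 602 = \left(-1\right) 0 = 0$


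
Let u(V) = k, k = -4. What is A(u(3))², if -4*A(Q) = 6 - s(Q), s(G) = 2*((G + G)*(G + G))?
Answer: 3721/4 ≈ 930.25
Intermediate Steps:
s(G) = 8*G² (s(G) = 2*((2*G)*(2*G)) = 2*(4*G²) = 8*G²)
u(V) = -4
A(Q) = -3/2 + 2*Q² (A(Q) = -(6 - 8*Q²)/4 = -3/2 + 2*Q²)
A(u(3))² = (-3/2 + 2*(-4)²)² = (-3/2 + 2*16)² = (-3/2 + 32)² = (61/2)² = 3721/4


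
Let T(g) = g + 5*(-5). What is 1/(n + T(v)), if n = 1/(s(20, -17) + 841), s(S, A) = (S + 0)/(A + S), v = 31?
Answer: 2543/15261 ≈ 0.16663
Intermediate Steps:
T(g) = -25 + g (T(g) = g - 25 = -25 + g)
s(S, A) = S/(A + S)
n = 3/2543 (n = 1/(20/(-17 + 20) + 841) = 1/(20/3 + 841) = 1/(2543/3) = 3/2543 ≈ 0.0011797)
1/(n + T(v)) = 1/(3/2543 + (-25 + 31)) = 1/(3/2543 + 6) = 1/(15261/2543) = 2543/15261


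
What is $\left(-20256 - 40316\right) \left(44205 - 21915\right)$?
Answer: $-1350149880$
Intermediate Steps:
$\left(-20256 - 40316\right) \left(44205 - 21915\right) = \left(-60572\right) 22290 = -1350149880$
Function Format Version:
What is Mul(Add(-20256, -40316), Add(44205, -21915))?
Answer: -1350149880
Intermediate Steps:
Mul(Add(-20256, -40316), Add(44205, -21915)) = Mul(-60572, 22290) = -1350149880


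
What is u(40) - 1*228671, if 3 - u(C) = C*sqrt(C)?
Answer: -228668 - 80*sqrt(10) ≈ -2.2892e+5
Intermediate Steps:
u(C) = 3 - C**(3/2) (u(C) = 3 - C*sqrt(C) = 3 - C**(3/2))
u(40) - 1*228671 = (3 - 40**(3/2)) - 1*228671 = (3 - 80*sqrt(10)) - 228671 = -228668 - 80*sqrt(10)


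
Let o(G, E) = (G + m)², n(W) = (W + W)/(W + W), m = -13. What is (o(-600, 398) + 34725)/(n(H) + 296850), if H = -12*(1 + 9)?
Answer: 410494/296851 ≈ 1.3828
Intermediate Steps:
H = -120 (H = -12*10 = -120)
n(W) = 1 (n(W) = (2*W)/((2*W)) = (2*W)*(1/(2*W)) = 1)
o(G, E) = (-13 + G)² (o(G, E) = (G - 13)² = (-13 + G)²)
(o(-600, 398) + 34725)/(n(H) + 296850) = ((-13 - 600)² + 34725)/(1 + 296850) = ((-613)² + 34725)/296851 = (375769 + 34725)*(1/296851) = 410494*(1/296851) = 410494/296851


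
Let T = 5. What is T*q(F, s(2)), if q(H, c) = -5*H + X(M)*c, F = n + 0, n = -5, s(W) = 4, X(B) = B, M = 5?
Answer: 225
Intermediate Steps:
F = -5 (F = -5 + 0 = -5)
q(H, c) = -5*H + 5*c
T*q(F, s(2)) = 5*(-5*(-5) + 5*4) = 5*(25 + 20) = 5*45 = 225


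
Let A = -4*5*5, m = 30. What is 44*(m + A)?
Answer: -3080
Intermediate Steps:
A = -100 (A = -20*5 = -100)
44*(m + A) = 44*(30 - 100) = 44*(-70) = -3080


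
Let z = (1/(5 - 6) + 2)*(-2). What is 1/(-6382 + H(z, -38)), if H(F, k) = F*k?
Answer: -1/6306 ≈ -0.00015858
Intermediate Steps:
z = -2 (z = (1/(-1) + 2)*(-2) = (-1 + 2)*(-2) = 1*(-2) = -2)
1/(-6382 + H(z, -38)) = 1/(-6382 - 2*(-38)) = 1/(-6382 + 76) = 1/(-6306) = -1/6306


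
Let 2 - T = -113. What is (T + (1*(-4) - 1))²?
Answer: 12100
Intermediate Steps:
T = 115 (T = 2 - 1*(-113) = 2 + 113 = 115)
(T + (1*(-4) - 1))² = (115 + (1*(-4) - 1))² = (115 + (-4 - 1))² = (115 - 5)² = 110² = 12100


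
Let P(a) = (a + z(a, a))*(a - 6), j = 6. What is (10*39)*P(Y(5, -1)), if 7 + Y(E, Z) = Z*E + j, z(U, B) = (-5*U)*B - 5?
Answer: 893880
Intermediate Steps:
z(U, B) = -5 - 5*B*U (z(U, B) = -5*B*U - 5 = -5 - 5*B*U)
Y(E, Z) = -1 + E*Z (Y(E, Z) = -7 + (Z*E + 6) = -7 + (E*Z + 6) = -7 + (6 + E*Z) = -1 + E*Z)
P(a) = (-6 + a)*(-5 + a - 5*a²) (P(a) = (a + (-5 - 5*a*a))*(a - 6) = (a + (-5 - 5*a²))*(-6 + a) = (-5 + a - 5*a²)*(-6 + a) = (-6 + a)*(-5 + a - 5*a²))
(10*39)*P(Y(5, -1)) = (10*39)*(30 - 11*(-1 + 5*(-1)) - 5*(-1 + 5*(-1))³ + 31*(-1 + 5*(-1))²) = 390*(30 - 11*(-1 - 5) - 5*(-1 - 5)³ + 31*(-1 - 5)²) = 390*(30 - 11*(-6) - 5*(-6)³ + 31*(-6)²) = 390*(30 + 66 - 5*(-216) + 31*36) = 390*(30 + 66 + 1080 + 1116) = 390*2292 = 893880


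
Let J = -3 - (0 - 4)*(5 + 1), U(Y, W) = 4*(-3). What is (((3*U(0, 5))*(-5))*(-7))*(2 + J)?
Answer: -28980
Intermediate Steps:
U(Y, W) = -12
J = 21 (J = -3 - (-4)*6 = -3 - 1*(-24) = -3 + 24 = 21)
(((3*U(0, 5))*(-5))*(-7))*(2 + J) = (((3*(-12))*(-5))*(-7))*(2 + 21) = (-36*(-5)*(-7))*23 = (180*(-7))*23 = -1260*23 = -28980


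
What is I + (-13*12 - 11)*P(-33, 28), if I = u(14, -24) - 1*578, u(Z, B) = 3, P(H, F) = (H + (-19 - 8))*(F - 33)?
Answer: -50675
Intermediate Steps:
P(H, F) = (-33 + F)*(-27 + H) (P(H, F) = (H - 27)*(-33 + F) = (-27 + H)*(-33 + F) = (-33 + F)*(-27 + H))
I = -575 (I = 3 - 1*578 = 3 - 578 = -575)
I + (-13*12 - 11)*P(-33, 28) = -575 + (-13*12 - 11)*(891 - 33*(-33) - 27*28 + 28*(-33)) = -575 + (-156 - 11)*(891 + 1089 - 756 - 924) = -575 - 167*300 = -575 - 50100 = -50675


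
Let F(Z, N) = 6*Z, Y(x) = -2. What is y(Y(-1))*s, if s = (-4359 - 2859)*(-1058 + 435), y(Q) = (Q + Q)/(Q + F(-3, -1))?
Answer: 4496814/5 ≈ 8.9936e+5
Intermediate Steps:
y(Q) = 2*Q/(-18 + Q) (y(Q) = (Q + Q)/(Q + 6*(-3)) = (2*Q)/(Q - 18) = (2*Q)/(-18 + Q) = 2*Q/(-18 + Q))
s = 4496814 (s = -7218*(-623) = 4496814)
y(Y(-1))*s = (2*(-2)/(-18 - 2))*4496814 = (2*(-2)/(-20))*4496814 = (2*(-2)*(-1/20))*4496814 = (⅕)*4496814 = 4496814/5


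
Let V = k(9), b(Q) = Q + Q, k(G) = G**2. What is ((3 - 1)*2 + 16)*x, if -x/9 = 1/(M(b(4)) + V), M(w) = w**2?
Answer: -36/29 ≈ -1.2414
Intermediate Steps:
b(Q) = 2*Q
V = 81 (V = 9**2 = 81)
x = -9/145 (x = -9/((2*4)**2 + 81) = -9/(8**2 + 81) = -9/(64 + 81) = -9/145 ≈ -0.062069)
((3 - 1)*2 + 16)*x = ((3 - 1)*2 + 16)*(-9/145) = (2*2 + 16)*(-9/145) = (4 + 16)*(-9/145) = 20*(-9/145) = -36/29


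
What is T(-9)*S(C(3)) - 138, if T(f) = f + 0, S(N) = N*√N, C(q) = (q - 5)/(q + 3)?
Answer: -138 + I*√3 ≈ -138.0 + 1.732*I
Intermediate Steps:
C(q) = (-5 + q)/(3 + q)
S(N) = N^(3/2)
T(f) = f
T(-9)*S(C(3)) - 138 = -9*(-5 + 3)^(3/2)/(3 + 3)^(3/2) - 138 = -9*(-I*√3/9) - 138 = -(-1)*I*√3 - 138 = I*√3 - 138 = -138 + I*√3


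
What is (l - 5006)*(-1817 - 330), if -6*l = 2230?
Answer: 34637551/3 ≈ 1.1546e+7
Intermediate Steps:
l = -1115/3 (l = -⅙*2230 = -1115/3 ≈ -371.67)
(l - 5006)*(-1817 - 330) = (-1115/3 - 5006)*(-1817 - 330) = -16133/3*(-2147) = 34637551/3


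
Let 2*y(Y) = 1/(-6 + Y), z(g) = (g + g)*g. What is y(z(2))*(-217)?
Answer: -217/4 ≈ -54.250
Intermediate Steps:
z(g) = 2*g² (z(g) = (2*g)*g = 2*g²)
y(Y) = 1/(2*(-6 + Y))
y(z(2))*(-217) = (1/(2*(-6 + 2*2²)))*(-217) = (1/(2*(-6 + 2*4)))*(-217) = (1/(2*(-6 + 8)))*(-217) = ((½)/2)*(-217) = ((½)*(½))*(-217) = (¼)*(-217) = -217/4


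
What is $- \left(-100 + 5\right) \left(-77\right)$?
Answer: $-7315$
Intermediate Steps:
$- \left(-100 + 5\right) \left(-77\right) = - \left(-95\right) \left(-77\right) = \left(-1\right) 7315 = -7315$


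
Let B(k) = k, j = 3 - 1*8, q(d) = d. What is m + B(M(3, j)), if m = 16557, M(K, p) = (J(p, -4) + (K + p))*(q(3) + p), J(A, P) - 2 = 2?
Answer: 16553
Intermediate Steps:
J(A, P) = 4 (J(A, P) = 2 + 2 = 4)
j = -5 (j = 3 - 8 = -5)
M(K, p) = (3 + p)*(4 + K + p) (M(K, p) = (4 + (K + p))*(3 + p) = (4 + K + p)*(3 + p) = (3 + p)*(4 + K + p))
m + B(M(3, j)) = 16557 + (12 + (-5)² + 3*3 + 7*(-5) + 3*(-5)) = 16557 + (12 + 25 + 9 - 35 - 15) = 16557 - 4 = 16553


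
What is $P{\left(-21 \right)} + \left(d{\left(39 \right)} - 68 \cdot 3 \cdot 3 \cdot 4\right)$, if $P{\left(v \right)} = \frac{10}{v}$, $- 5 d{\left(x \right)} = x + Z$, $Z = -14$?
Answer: $- \frac{51523}{21} \approx -2453.5$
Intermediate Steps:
$d{\left(x \right)} = \frac{14}{5} - \frac{x}{5}$ ($d{\left(x \right)} = - \frac{x - 14}{5} = - \frac{-14 + x}{5} = \frac{14}{5} - \frac{x}{5}$)
$P{\left(-21 \right)} + \left(d{\left(39 \right)} - 68 \cdot 3 \cdot 3 \cdot 4\right) = \frac{10}{-21} + \left(\left(\frac{14}{5} - \frac{39}{5}\right) - 68 \cdot 3 \cdot 3 \cdot 4\right) = 10 \left(- \frac{1}{21}\right) + \left(\left(\frac{14}{5} - \frac{39}{5}\right) - 68 \cdot 9 \cdot 4\right) = - \frac{10}{21} - 2453 = - \frac{51523}{21}$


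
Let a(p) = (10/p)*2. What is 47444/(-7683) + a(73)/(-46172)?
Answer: -39978203131/6473995437 ≈ -6.1752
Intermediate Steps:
a(p) = 20/p
47444/(-7683) + a(73)/(-46172) = 47444/(-7683) + (20/73)/(-46172) = 47444*(-1/7683) + (20*(1/73))*(-1/46172) = -47444/7683 + (20/73)*(-1/46172) = -47444/7683 - 5/842639 = -39978203131/6473995437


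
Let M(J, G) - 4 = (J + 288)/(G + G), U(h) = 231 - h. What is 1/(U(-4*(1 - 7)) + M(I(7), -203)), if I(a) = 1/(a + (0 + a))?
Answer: 5684/1195291 ≈ 0.0047553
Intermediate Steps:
I(a) = 1/(2*a) (I(a) = 1/(a + a) = 1/(2*a))
M(J, G) = 4 + (288 + J)/(2*G) (M(J, G) = 4 + (J + 288)/(G + G) = 4 + (288 + J)/((2*G)) = 4 + (288 + J)*(1/(2*G)) = 4 + (288 + J)/(2*G))
1/(U(-4*(1 - 7)) + M(I(7), -203)) = 1/((231 - (-4)*(1 - 7)) + (1/2)*(288 + (1/2)/7 + 8*(-203))/(-203)) = 1/((231 - (-4)*(-6)) + (1/2)*(-1/203)*(288 + (1/2)*(1/7) - 1624)) = 1/((231 - 1*24) + (1/2)*(-1/203)*(288 + 1/14 - 1624)) = 1/((231 - 24) + (1/2)*(-1/203)*(-18703/14)) = 1/(207 + 18703/5684) = 1/(1195291/5684) = 5684/1195291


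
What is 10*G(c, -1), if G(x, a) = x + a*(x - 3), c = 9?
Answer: 30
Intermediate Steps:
G(x, a) = x + a*(-3 + x)
10*G(c, -1) = 10*(9 - 3*(-1) - 1*9) = 10*(9 + 3 - 9) = 10*3 = 30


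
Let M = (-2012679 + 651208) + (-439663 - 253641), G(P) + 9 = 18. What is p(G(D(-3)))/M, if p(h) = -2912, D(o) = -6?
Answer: 2912/2054775 ≈ 0.0014172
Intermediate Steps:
G(P) = 9 (G(P) = -9 + 18 = 9)
M = -2054775 (M = -1361471 - 693304 = -2054775)
p(G(D(-3)))/M = -2912/(-2054775) = -2912*(-1/2054775) = 2912/2054775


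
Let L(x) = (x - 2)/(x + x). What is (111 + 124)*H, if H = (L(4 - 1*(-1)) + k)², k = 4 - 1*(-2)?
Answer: 186543/20 ≈ 9327.2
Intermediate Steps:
L(x) = (-2 + x)/(2*x) (L(x) = (-2 + x)/((2*x)) = (-2 + x)*(1/(2*x)) = (-2 + x)/(2*x))
k = 6 (k = 4 + 2 = 6)
H = 3969/100 (H = ((-2 + (4 - 1*(-1)))/(2*(4 - 1*(-1))) + 6)² = ((-2 + (4 + 1))/(2*(4 + 1)) + 6)² = ((½)*(-2 + 5)/5 + 6)² = ((½)*(⅕)*3 + 6)² = (3/10 + 6)² = (63/10)² = 3969/100 ≈ 39.690)
(111 + 124)*H = (111 + 124)*(3969/100) = 235*(3969/100) = 186543/20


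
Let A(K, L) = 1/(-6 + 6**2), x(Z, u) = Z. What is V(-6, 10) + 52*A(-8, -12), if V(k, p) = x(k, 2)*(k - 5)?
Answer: 1016/15 ≈ 67.733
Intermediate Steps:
A(K, L) = 1/30 (A(K, L) = 1/(-6 + 36) = 1/30)
V(k, p) = k*(-5 + k) (V(k, p) = k*(k - 5) = k*(-5 + k))
V(-6, 10) + 52*A(-8, -12) = -6*(-5 - 6) + 52*(1/30) = -6*(-11) + 26/15 = 66 + 26/15 = 1016/15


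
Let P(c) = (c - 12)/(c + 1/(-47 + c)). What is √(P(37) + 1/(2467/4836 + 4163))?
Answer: √4156900558192827590/2476572405 ≈ 0.82325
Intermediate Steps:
P(c) = (-12 + c)/(c + 1/(-47 + c))
√(P(37) + 1/(2467/4836 + 4163)) = √((564 + 37² - 59*37)/(1 + 37² - 47*37) + 1/(2467/4836 + 4163)) = √((564 + 1369 - 2183)/(1 + 1369 - 1739) + 1/(2467*(1/4836) + 4163)) = √(-250/(-369) + 1/(2467/4836 + 4163)) = √(-1/369*(-250) + 1/(20134735/4836)) = √(250/369 + 4836/20134735) = √(5035468234/7429717215) = √4156900558192827590/2476572405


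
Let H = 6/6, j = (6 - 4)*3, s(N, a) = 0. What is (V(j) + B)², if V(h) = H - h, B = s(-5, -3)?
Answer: 25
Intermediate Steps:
B = 0
j = 6 (j = 2*3 = 6)
H = 1 (H = 6*(⅙) = 1)
V(h) = 1 - h
(V(j) + B)² = ((1 - 1*6) + 0)² = ((1 - 6) + 0)² = (-5 + 0)² = (-5)² = 25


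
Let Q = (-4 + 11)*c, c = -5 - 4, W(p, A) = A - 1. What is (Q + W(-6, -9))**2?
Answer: 5329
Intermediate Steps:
W(p, A) = -1 + A
c = -9
Q = -63 (Q = (-4 + 11)*(-9) = 7*(-9) = -63)
(Q + W(-6, -9))**2 = (-63 + (-1 - 9))**2 = (-63 - 10)**2 = (-73)**2 = 5329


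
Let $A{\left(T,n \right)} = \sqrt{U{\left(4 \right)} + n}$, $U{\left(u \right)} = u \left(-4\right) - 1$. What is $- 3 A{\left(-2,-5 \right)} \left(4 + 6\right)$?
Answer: $- 30 i \sqrt{22} \approx - 140.71 i$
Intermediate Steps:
$U{\left(u \right)} = -1 - 4 u$ ($U{\left(u \right)} = - 4 u - 1 = -1 - 4 u$)
$A{\left(T,n \right)} = \sqrt{-17 + n}$ ($A{\left(T,n \right)} = \sqrt{\left(-1 - 16\right) + n} = \sqrt{-17 + n}$)
$- 3 A{\left(-2,-5 \right)} \left(4 + 6\right) = - 3 \sqrt{-17 - 5} \left(4 + 6\right) = - 3 \sqrt{-22} \cdot 10 = - 3 i \sqrt{22} \cdot 10 = - 30 i \sqrt{22}$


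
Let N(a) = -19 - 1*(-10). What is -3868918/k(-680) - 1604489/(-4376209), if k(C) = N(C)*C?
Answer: -8460687149591/13391199540 ≈ -631.81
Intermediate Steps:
N(a) = -9 (N(a) = -19 + 10 = -9)
k(C) = -9*C
-3868918/k(-680) - 1604489/(-4376209) = -3868918/((-9*(-680))) - 1604489/(-4376209) = -3868918/6120 - 1604489*(-1/4376209) = -3868918*1/6120 + 1604489/4376209 = -1934459/3060 + 1604489/4376209 = -8460687149591/13391199540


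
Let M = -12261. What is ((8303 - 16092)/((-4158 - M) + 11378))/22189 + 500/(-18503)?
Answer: -216276074367/7998179108227 ≈ -0.027041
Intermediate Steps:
((8303 - 16092)/((-4158 - M) + 11378))/22189 + 500/(-18503) = ((8303 - 16092)/((-4158 - 1*(-12261)) + 11378))/22189 + 500/(-18503) = -7789/((-4158 + 12261) + 11378)*(1/22189) + 500*(-1/18503) = -7789/(8103 + 11378)*(1/22189) - 500/18503 = -7789/19481*(1/22189) - 500/18503 = -7789*1/19481*(1/22189) - 500/18503 = -7789/19481*1/22189 - 500/18503 = -7789/432263909 - 500/18503 = -216276074367/7998179108227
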